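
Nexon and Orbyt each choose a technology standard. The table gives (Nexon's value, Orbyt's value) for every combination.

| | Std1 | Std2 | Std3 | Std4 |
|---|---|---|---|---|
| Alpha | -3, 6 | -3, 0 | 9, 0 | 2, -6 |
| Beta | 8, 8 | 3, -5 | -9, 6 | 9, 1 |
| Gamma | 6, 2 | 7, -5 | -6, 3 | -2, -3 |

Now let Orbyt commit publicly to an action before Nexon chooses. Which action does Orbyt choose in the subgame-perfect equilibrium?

Std1

Backward induction with Orbyt moving first.
- Std1 → Nexon plays Beta (best of -3, 8, 6); Orbyt gets 8.
- Std2 → Nexon plays Gamma (best of -3, 3, 7); Orbyt gets -5.
- Std3 → Nexon plays Alpha (best of 9, -9, -6); Orbyt gets 0.
- Std4 → Nexon plays Beta (best of 2, 9, -2); Orbyt gets 1.
Among 8, -5, 0, 1, the best is 8 at Std1. Subgame-perfect outcome: (Beta, Std1) with payoffs (8, 8).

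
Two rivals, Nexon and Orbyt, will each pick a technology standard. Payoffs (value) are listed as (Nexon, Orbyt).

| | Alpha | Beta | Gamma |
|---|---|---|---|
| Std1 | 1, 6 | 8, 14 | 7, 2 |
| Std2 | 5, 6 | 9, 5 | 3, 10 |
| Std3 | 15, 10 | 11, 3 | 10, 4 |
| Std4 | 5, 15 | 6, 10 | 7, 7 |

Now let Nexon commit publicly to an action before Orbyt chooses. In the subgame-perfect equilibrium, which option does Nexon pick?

Solve by backward induction (Nexon leads).
- Std1: BR = Beta, leader payoff 8.
- Std2: BR = Gamma, leader payoff 3.
- Std3: BR = Alpha, leader payoff 15.
- Std4: BR = Alpha, leader payoff 5.
Among 8, 3, 15, 5, the best is 15 at Std3. Subgame-perfect outcome: (Std3, Alpha) with payoffs (15, 10).

Std3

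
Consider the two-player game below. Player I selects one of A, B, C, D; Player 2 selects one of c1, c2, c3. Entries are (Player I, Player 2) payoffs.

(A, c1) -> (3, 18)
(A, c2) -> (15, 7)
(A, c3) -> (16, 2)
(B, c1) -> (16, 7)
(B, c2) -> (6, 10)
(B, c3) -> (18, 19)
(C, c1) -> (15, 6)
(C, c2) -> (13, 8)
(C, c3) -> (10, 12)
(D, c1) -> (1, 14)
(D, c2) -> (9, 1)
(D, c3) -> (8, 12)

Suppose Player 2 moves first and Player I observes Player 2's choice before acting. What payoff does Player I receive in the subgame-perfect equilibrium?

18

Backward induction with Player 2 moving first.
- c1 → Player I plays B (best of 3, 16, 15, 1); Player 2 gets 7.
- c2 → Player I plays A (best of 15, 6, 13, 9); Player 2 gets 7.
- c3 → Player I plays B (best of 16, 18, 10, 8); Player 2 gets 19.
Among 7, 7, 19, the best is 19 at c3. Subgame-perfect outcome: (B, c3) with payoffs (18, 19).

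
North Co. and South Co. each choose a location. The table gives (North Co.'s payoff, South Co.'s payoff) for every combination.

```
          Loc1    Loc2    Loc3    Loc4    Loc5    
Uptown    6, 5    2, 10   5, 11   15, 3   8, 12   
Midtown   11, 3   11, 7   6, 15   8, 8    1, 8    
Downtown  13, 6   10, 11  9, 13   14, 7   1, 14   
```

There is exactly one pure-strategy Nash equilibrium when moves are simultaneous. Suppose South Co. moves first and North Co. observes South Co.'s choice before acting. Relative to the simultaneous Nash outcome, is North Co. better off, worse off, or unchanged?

Solve by backward induction (South Co. leads).
- Loc1 → North Co. plays Downtown (best of 6, 11, 13); South Co. gets 6.
- Loc2 → North Co. plays Midtown (best of 2, 11, 10); South Co. gets 7.
- Loc3 → North Co. plays Downtown (best of 5, 6, 9); South Co. gets 13.
- Loc4 → North Co. plays Uptown (best of 15, 8, 14); South Co. gets 3.
- Loc5 → North Co. plays Uptown (best of 8, 1, 1); South Co. gets 12.
Among 6, 7, 13, 3, 12, the best is 13 at Loc3. Subgame-perfect outcome: (Downtown, Loc3) with payoffs (9, 13).
Now find the simultaneous Nash equilibrium.
North Co.'s best replies: Loc1→Downtown; Loc2→Midtown; Loc3→Downtown; Loc4→Uptown; Loc5→Uptown.
South Co.'s best replies: Uptown→Loc5; Midtown→Loc3; Downtown→Loc5.
Only (Uptown, Loc5) has each player best-responding; Nash payoffs (8, 12).
North Co. earns 9 sequentially versus 8 at the Nash outcome: better off.

better off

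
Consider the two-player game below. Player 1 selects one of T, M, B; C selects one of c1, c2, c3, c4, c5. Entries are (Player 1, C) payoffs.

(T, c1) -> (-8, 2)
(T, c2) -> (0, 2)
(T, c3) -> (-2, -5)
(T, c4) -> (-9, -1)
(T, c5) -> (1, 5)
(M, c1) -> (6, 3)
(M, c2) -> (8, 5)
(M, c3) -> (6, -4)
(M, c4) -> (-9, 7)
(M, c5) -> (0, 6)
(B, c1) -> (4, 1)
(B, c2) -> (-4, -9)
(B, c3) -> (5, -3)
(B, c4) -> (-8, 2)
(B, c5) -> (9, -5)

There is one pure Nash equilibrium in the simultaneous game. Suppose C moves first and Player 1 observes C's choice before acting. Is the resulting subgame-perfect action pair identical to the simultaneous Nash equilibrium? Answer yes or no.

Work backward from Player 1's decision.
- c1: BR = M, leader payoff 3.
- c2: BR = M, leader payoff 5.
- c3: BR = M, leader payoff -4.
- c4: BR = B, leader payoff 2.
- c5: BR = B, leader payoff -5.
Among 3, 5, -4, 2, -5, the best is 5 at c2. Subgame-perfect outcome: (M, c2) with payoffs (8, 5).
For the simultaneous game, intersect best replies.
Player 1's best replies: c1→M; c2→M; c3→M; c4→B; c5→B.
C's best replies: T→c5; M→c4; B→c4.
Only (B, c4) has each player best-responding; Nash payoffs (-8, 2).
Sequential outcome (M, c2) differs from the Nash profile (B, c4).

no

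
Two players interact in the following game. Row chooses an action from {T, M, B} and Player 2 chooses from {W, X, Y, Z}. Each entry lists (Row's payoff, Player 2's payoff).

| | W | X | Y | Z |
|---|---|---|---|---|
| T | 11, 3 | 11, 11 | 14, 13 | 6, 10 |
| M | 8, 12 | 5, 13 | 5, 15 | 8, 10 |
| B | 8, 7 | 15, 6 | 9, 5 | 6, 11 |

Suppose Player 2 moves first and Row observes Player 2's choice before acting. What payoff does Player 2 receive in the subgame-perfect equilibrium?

Backward induction with Player 2 moving first.
- W → Row plays T (best of 11, 8, 8); Player 2 gets 3.
- X → Row plays B (best of 11, 5, 15); Player 2 gets 6.
- Y → Row plays T (best of 14, 5, 9); Player 2 gets 13.
- Z → Row plays M (best of 6, 8, 6); Player 2 gets 10.
Player 2's induced payoffs are 3, 6, 13, 10, so Player 2 commits to Y. Subgame-perfect outcome: (T, Y) with payoffs (14, 13).

13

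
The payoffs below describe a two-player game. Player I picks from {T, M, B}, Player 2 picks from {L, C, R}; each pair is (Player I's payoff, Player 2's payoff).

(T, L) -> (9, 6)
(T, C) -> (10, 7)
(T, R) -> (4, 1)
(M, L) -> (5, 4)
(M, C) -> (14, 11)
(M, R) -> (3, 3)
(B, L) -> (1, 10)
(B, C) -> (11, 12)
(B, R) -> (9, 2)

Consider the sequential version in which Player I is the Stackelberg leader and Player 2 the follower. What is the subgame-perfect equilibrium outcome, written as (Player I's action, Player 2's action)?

(M, C)

Player 2 best-responds to each possible Player I move:
- T: BR = C, leader payoff 10.
- M: BR = C, leader payoff 14.
- B: BR = C, leader payoff 11.
Player I's induced payoffs are 10, 14, 11, so Player I commits to M. Subgame-perfect outcome: (M, C) with payoffs (14, 11).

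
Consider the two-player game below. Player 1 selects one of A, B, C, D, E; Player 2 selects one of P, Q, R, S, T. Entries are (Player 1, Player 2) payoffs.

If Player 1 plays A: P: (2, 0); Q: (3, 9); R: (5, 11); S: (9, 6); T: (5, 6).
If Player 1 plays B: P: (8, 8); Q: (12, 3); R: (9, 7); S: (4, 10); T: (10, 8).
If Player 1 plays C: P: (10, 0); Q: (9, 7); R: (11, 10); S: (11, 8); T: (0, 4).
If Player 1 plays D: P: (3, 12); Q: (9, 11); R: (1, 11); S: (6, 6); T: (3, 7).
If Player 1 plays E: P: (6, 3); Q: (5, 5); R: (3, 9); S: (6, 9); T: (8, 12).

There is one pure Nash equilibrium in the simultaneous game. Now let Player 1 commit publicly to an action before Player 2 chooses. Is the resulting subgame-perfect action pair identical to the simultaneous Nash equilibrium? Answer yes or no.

yes

Solve by backward induction (Player 1 leads).
- A: Player 2 compares 0, 9, 11, 6, 6 and picks R; Player 1 would get 5.
- B: Player 2 compares 8, 3, 7, 10, 8 and picks S; Player 1 would get 4.
- C: Player 2 compares 0, 7, 10, 8, 4 and picks R; Player 1 would get 11.
- D: Player 2 compares 12, 11, 11, 6, 7 and picks P; Player 1 would get 3.
- E: Player 2 compares 3, 5, 9, 9, 12 and picks T; Player 1 would get 8.
Among 5, 4, 11, 3, 8, the best is 11 at C. Subgame-perfect outcome: (C, R) with payoffs (11, 10).
Under simultaneous play:
Player 1's best replies: P→C; Q→B; R→C; S→C; T→B.
Player 2's best replies: A→R; B→S; C→R; D→P; E→T.
Only (C, R) has each player best-responding; Nash payoffs (11, 10).
Sequential outcome (C, R) coincides with the Nash profile (C, R).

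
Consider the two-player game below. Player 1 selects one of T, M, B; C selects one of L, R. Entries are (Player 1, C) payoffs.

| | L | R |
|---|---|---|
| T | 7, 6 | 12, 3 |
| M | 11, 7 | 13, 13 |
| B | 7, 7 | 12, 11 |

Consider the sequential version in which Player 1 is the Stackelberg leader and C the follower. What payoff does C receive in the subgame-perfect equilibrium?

C best-responds to each possible Player 1 move:
- T: BR = L, leader payoff 7.
- M: BR = R, leader payoff 13.
- B: BR = R, leader payoff 12.
Player 1's induced payoffs are 7, 13, 12, so Player 1 commits to M. Subgame-perfect outcome: (M, R) with payoffs (13, 13).

13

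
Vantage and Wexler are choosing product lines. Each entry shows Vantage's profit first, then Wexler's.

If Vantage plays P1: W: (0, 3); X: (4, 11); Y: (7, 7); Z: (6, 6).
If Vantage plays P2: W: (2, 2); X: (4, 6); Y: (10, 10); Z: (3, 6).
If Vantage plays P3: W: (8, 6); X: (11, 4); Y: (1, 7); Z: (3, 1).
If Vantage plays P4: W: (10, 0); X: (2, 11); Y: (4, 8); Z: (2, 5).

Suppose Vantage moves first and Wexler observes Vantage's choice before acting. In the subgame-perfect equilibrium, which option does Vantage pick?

Work backward from Wexler's decision.
- P1: Wexler compares 3, 11, 7, 6 and picks X; Vantage would get 4.
- P2: Wexler compares 2, 6, 10, 6 and picks Y; Vantage would get 10.
- P3: Wexler compares 6, 4, 7, 1 and picks Y; Vantage would get 1.
- P4: Wexler compares 0, 11, 8, 5 and picks X; Vantage would get 2.
Vantage's induced payoffs are 4, 10, 1, 2, so Vantage commits to P2. Subgame-perfect outcome: (P2, Y) with payoffs (10, 10).

P2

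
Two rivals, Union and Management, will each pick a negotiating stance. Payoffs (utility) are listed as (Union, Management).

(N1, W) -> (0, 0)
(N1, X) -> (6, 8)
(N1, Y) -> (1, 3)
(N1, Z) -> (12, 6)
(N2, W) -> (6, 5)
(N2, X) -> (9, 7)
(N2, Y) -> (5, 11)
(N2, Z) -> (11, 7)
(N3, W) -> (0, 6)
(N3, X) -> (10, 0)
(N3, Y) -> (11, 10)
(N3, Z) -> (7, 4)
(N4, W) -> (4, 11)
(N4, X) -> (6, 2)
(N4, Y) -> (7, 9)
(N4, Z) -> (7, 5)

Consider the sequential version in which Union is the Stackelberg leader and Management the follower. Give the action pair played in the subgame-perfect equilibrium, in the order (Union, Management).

Work backward from Management's decision.
- N1 → Management plays X (best of 0, 8, 3, 6); Union gets 6.
- N2 → Management plays Y (best of 5, 7, 11, 7); Union gets 5.
- N3 → Management plays Y (best of 6, 0, 10, 4); Union gets 11.
- N4 → Management plays W (best of 11, 2, 9, 5); Union gets 4.
Among 6, 5, 11, 4, the best is 11 at N3. Subgame-perfect outcome: (N3, Y) with payoffs (11, 10).

(N3, Y)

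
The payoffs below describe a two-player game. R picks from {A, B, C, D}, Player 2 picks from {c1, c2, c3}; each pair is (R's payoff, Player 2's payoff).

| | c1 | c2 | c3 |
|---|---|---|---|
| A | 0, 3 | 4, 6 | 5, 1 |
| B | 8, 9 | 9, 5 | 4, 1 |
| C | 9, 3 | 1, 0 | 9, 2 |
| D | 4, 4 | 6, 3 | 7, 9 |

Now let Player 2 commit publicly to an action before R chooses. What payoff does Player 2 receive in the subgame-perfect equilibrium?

5

Work backward from R's decision.
- c1: BR = C, leader payoff 3.
- c2: BR = B, leader payoff 5.
- c3: BR = C, leader payoff 2.
Maximizing over 3, 5, 2, Player 2 chooses c2. Subgame-perfect outcome: (B, c2) with payoffs (9, 5).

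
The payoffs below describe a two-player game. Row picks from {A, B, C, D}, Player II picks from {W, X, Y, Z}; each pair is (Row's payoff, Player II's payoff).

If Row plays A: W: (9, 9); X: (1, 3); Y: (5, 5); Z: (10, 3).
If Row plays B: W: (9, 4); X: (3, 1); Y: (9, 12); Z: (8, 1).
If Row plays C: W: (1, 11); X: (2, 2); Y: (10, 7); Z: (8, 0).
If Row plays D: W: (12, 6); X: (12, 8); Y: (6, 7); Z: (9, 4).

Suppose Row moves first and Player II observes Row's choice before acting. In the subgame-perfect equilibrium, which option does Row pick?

D

Player II best-responds to each possible Row move:
- A → Player II plays W (best of 9, 3, 5, 3); Row gets 9.
- B → Player II plays Y (best of 4, 1, 12, 1); Row gets 9.
- C → Player II plays W (best of 11, 2, 7, 0); Row gets 1.
- D → Player II plays X (best of 6, 8, 7, 4); Row gets 12.
Maximizing over 9, 9, 1, 12, Row chooses D. Subgame-perfect outcome: (D, X) with payoffs (12, 8).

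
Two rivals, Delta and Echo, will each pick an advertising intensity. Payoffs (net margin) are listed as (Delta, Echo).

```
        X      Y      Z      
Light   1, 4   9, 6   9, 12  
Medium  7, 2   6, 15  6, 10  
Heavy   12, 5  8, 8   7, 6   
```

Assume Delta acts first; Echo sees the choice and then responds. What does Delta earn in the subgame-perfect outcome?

9

Solve by backward induction (Delta leads).
- Light: BR = Z, leader payoff 9.
- Medium: BR = Y, leader payoff 6.
- Heavy: BR = Y, leader payoff 8.
Among 9, 6, 8, the best is 9 at Light. Subgame-perfect outcome: (Light, Z) with payoffs (9, 12).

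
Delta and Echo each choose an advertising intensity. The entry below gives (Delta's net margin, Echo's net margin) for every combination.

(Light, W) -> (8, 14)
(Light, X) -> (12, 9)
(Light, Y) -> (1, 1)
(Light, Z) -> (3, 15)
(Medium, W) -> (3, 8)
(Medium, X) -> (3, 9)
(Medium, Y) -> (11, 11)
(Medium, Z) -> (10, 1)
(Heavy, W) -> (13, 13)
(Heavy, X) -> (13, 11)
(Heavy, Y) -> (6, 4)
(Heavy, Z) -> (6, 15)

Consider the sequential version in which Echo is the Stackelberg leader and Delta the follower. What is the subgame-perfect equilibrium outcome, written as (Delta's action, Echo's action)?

Work backward from Delta's decision.
- W → Delta plays Heavy (best of 8, 3, 13); Echo gets 13.
- X → Delta plays Heavy (best of 12, 3, 13); Echo gets 11.
- Y → Delta plays Medium (best of 1, 11, 6); Echo gets 11.
- Z → Delta plays Medium (best of 3, 10, 6); Echo gets 1.
Echo's induced payoffs are 13, 11, 11, 1, so Echo commits to W. Subgame-perfect outcome: (Heavy, W) with payoffs (13, 13).

(Heavy, W)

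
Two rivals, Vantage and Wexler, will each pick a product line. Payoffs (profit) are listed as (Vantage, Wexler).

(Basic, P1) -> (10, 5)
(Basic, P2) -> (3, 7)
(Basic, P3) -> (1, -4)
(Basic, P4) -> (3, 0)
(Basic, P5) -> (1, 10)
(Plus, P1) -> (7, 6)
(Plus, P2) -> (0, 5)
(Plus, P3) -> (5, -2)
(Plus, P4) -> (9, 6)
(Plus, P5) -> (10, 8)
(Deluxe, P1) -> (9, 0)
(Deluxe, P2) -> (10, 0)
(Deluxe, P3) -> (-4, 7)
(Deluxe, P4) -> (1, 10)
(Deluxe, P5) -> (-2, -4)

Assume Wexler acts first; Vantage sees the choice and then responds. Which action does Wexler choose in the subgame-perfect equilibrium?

Work backward from Vantage's decision.
- P1: Vantage compares 10, 7, 9 and picks Basic; Wexler would get 5.
- P2: Vantage compares 3, 0, 10 and picks Deluxe; Wexler would get 0.
- P3: Vantage compares 1, 5, -4 and picks Plus; Wexler would get -2.
- P4: Vantage compares 3, 9, 1 and picks Plus; Wexler would get 6.
- P5: Vantage compares 1, 10, -2 and picks Plus; Wexler would get 8.
Wexler's induced payoffs are 5, 0, -2, 6, 8, so Wexler commits to P5. Subgame-perfect outcome: (Plus, P5) with payoffs (10, 8).

P5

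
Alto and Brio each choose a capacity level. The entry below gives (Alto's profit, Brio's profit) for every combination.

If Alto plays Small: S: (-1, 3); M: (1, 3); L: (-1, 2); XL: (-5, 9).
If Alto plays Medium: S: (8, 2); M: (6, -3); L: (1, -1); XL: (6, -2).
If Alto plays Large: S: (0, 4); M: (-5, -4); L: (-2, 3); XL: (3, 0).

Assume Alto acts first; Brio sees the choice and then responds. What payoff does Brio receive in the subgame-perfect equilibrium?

Brio best-responds to each possible Alto move:
- Small: BR = XL, leader payoff -5.
- Medium: BR = S, leader payoff 8.
- Large: BR = S, leader payoff 0.
Among -5, 8, 0, the best is 8 at Medium. Subgame-perfect outcome: (Medium, S) with payoffs (8, 2).

2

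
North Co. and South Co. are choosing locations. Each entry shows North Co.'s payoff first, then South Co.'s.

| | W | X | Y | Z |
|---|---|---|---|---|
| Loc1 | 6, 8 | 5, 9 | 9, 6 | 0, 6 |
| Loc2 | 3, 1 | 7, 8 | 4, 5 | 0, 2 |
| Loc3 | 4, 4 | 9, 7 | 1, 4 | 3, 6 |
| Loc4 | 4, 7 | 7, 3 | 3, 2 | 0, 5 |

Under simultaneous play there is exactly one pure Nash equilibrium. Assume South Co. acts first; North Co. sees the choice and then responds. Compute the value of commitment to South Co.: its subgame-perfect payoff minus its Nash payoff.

Work backward from North Co.'s decision.
- W → North Co. plays Loc1 (best of 6, 3, 4, 4); South Co. gets 8.
- X → North Co. plays Loc3 (best of 5, 7, 9, 7); South Co. gets 7.
- Y → North Co. plays Loc1 (best of 9, 4, 1, 3); South Co. gets 6.
- Z → North Co. plays Loc3 (best of 0, 0, 3, 0); South Co. gets 6.
South Co.'s induced payoffs are 8, 7, 6, 6, so South Co. commits to W. Subgame-perfect outcome: (Loc1, W) with payoffs (6, 8).
Now find the simultaneous Nash equilibrium.
North Co.'s best replies: W→Loc1; X→Loc3; Y→Loc1; Z→Loc3.
South Co.'s best replies: Loc1→X; Loc2→X; Loc3→X; Loc4→W.
The unique mutual best reply is (Loc3, X), giving (9, 7).
South Co.'s commitment gain: 8 − 7 = 1.

1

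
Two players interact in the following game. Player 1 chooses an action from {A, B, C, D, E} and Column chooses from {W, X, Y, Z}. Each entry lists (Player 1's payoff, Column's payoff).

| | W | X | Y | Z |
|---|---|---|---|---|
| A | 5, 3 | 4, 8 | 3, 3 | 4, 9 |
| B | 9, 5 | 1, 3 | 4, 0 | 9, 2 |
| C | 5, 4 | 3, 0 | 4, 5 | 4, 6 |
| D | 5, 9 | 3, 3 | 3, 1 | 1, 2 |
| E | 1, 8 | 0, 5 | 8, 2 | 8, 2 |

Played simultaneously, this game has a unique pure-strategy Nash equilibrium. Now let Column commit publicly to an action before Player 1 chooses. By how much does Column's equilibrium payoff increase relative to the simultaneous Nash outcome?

Work backward from Player 1's decision.
- W → Player 1 plays B (best of 5, 9, 5, 5, 1); Column gets 5.
- X → Player 1 plays A (best of 4, 1, 3, 3, 0); Column gets 8.
- Y → Player 1 plays E (best of 3, 4, 4, 3, 8); Column gets 2.
- Z → Player 1 plays B (best of 4, 9, 4, 1, 8); Column gets 2.
Maximizing over 5, 8, 2, 2, Column chooses X. Subgame-perfect outcome: (A, X) with payoffs (4, 8).
For the simultaneous game, intersect best replies.
Player 1's best replies: W→B; X→A; Y→E; Z→B.
Column's best replies: A→Z; B→W; C→Z; D→W; E→W.
The unique mutual best reply is (B, W), giving (9, 5).
Column's commitment gain: 8 − 5 = 3.

3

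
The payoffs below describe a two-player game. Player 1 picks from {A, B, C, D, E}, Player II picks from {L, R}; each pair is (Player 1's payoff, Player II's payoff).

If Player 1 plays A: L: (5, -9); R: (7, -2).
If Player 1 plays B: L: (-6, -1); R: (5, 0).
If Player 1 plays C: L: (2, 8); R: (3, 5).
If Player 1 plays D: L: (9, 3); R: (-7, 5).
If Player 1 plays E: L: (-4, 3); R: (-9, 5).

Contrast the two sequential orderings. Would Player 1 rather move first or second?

second

If Player 1 leads: Player II's best replies are A→R, B→R, C→L, D→R, E→R; Player 1's induced payoffs 7, 5, 2, -7, -9; outcome (A, R), payoffs (7, -2).
If Player II leads: Player 1's best replies are L→D, R→A; Player II's induced payoffs 3, -2; outcome (D, L), payoffs (9, 3).
Player 1 gets 7 moving first and 9 moving second, so Player 1 prefers to move second.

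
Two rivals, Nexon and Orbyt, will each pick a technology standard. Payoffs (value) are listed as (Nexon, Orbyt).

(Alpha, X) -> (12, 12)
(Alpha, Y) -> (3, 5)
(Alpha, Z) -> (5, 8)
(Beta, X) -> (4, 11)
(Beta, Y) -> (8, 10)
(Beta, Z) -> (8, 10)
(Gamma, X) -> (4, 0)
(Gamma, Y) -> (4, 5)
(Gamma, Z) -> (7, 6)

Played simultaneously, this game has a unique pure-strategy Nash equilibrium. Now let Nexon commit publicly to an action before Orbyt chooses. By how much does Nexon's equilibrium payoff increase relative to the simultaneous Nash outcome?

0

Backward induction with Nexon moving first.
- Alpha → Orbyt plays X (best of 12, 5, 8); Nexon gets 12.
- Beta → Orbyt plays X (best of 11, 10, 10); Nexon gets 4.
- Gamma → Orbyt plays Z (best of 0, 5, 6); Nexon gets 7.
Maximizing over 12, 4, 7, Nexon chooses Alpha. Subgame-perfect outcome: (Alpha, X) with payoffs (12, 12).
Now find the simultaneous Nash equilibrium.
Nexon's best replies: X→Alpha; Y→Beta; Z→Beta.
Orbyt's best replies: Alpha→X; Beta→X; Gamma→Z.
The unique mutual best reply is (Alpha, X), giving (12, 12).
Nexon's commitment gain: 12 − 12 = 0.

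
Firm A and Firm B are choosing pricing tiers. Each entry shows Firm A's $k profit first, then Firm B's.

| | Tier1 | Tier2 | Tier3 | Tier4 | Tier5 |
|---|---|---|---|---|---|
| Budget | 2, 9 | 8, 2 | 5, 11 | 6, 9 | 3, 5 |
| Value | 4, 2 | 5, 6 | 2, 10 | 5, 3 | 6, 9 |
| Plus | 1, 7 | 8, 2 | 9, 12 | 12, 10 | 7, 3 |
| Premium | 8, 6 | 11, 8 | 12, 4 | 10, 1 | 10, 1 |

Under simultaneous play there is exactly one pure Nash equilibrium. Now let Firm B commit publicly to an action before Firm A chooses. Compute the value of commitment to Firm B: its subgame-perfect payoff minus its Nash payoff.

Solve by backward induction (Firm B leads).
- Tier1: BR = Premium, leader payoff 6.
- Tier2: BR = Premium, leader payoff 8.
- Tier3: BR = Premium, leader payoff 4.
- Tier4: BR = Plus, leader payoff 10.
- Tier5: BR = Premium, leader payoff 1.
Among 6, 8, 4, 10, 1, the best is 10 at Tier4. Subgame-perfect outcome: (Plus, Tier4) with payoffs (12, 10).
Under simultaneous play:
Firm A's best replies: Tier1→Premium; Tier2→Premium; Tier3→Premium; Tier4→Plus; Tier5→Premium.
Firm B's best replies: Budget→Tier3; Value→Tier3; Plus→Tier3; Premium→Tier2.
Only (Premium, Tier2) has each player best-responding; Nash payoffs (11, 8).
Firm B's commitment gain: 10 − 8 = 2.

2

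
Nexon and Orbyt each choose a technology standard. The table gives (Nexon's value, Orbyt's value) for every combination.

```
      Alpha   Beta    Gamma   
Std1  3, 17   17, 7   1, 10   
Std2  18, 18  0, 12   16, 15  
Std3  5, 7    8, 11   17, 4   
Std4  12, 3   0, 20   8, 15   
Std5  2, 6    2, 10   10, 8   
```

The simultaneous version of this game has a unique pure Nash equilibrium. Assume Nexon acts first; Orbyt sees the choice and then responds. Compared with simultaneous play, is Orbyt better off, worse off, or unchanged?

unchanged

Work backward from Orbyt's decision.
- Std1: Orbyt compares 17, 7, 10 and picks Alpha; Nexon would get 3.
- Std2: Orbyt compares 18, 12, 15 and picks Alpha; Nexon would get 18.
- Std3: Orbyt compares 7, 11, 4 and picks Beta; Nexon would get 8.
- Std4: Orbyt compares 3, 20, 15 and picks Beta; Nexon would get 0.
- Std5: Orbyt compares 6, 10, 8 and picks Beta; Nexon would get 2.
Maximizing over 3, 18, 8, 0, 2, Nexon chooses Std2. Subgame-perfect outcome: (Std2, Alpha) with payoffs (18, 18).
Now find the simultaneous Nash equilibrium.
Nexon's best replies: Alpha→Std2; Beta→Std1; Gamma→Std3.
Orbyt's best replies: Std1→Alpha; Std2→Alpha; Std3→Beta; Std4→Beta; Std5→Beta.
Only (Std2, Alpha) has each player best-responding; Nash payoffs (18, 18).
Orbyt earns 18 sequentially versus 18 at the Nash outcome: unchanged.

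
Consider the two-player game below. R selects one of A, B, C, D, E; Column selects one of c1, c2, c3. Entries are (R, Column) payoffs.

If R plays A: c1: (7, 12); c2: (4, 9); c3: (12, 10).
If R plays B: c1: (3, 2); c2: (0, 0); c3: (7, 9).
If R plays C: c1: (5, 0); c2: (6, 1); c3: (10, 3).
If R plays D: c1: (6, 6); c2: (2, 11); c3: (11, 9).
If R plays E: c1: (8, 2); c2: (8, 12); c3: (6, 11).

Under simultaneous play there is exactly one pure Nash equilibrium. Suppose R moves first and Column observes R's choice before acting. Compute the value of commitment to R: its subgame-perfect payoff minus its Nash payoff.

Solve by backward induction (R leads).
- A: BR = c1, leader payoff 7.
- B: BR = c3, leader payoff 7.
- C: BR = c3, leader payoff 10.
- D: BR = c2, leader payoff 2.
- E: BR = c2, leader payoff 8.
R's induced payoffs are 7, 7, 10, 2, 8, so R commits to C. Subgame-perfect outcome: (C, c3) with payoffs (10, 3).
For the simultaneous game, intersect best replies.
R's best replies: c1→E; c2→E; c3→A.
Column's best replies: A→c1; B→c3; C→c3; D→c2; E→c2.
Only (E, c2) has each player best-responding; Nash payoffs (8, 12).
R's commitment gain: 10 − 8 = 2.

2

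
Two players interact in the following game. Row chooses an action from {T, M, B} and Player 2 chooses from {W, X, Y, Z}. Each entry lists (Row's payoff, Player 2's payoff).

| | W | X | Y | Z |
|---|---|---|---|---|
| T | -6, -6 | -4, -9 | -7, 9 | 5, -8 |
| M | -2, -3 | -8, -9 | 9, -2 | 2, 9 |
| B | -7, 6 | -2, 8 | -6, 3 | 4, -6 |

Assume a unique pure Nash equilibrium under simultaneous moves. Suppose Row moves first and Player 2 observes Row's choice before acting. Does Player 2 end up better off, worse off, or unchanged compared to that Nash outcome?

Player 2 best-responds to each possible Row move:
- T: BR = Y, leader payoff -7.
- M: BR = Z, leader payoff 2.
- B: BR = X, leader payoff -2.
Row's induced payoffs are -7, 2, -2, so Row commits to M. Subgame-perfect outcome: (M, Z) with payoffs (2, 9).
Under simultaneous play:
Row's best replies: W→M; X→B; Y→M; Z→T.
Player 2's best replies: T→Y; M→Z; B→X.
The unique mutual best reply is (B, X), giving (-2, 8).
Player 2 earns 9 sequentially versus 8 at the Nash outcome: better off.

better off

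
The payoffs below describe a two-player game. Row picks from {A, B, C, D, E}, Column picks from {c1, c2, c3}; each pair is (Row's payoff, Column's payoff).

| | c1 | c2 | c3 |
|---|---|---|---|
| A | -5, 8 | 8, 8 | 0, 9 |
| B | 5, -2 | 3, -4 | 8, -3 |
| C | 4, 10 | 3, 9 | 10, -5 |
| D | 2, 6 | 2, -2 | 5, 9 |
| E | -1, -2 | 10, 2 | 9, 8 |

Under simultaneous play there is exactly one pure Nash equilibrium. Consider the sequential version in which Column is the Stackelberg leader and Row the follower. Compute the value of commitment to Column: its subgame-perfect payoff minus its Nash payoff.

4

Solve by backward induction (Column leads).
- c1 → Row plays B (best of -5, 5, 4, 2, -1); Column gets -2.
- c2 → Row plays E (best of 8, 3, 3, 2, 10); Column gets 2.
- c3 → Row plays C (best of 0, 8, 10, 5, 9); Column gets -5.
Maximizing over -2, 2, -5, Column chooses c2. Subgame-perfect outcome: (E, c2) with payoffs (10, 2).
For the simultaneous game, intersect best replies.
Row's best replies: c1→B; c2→E; c3→C.
Column's best replies: A→c3; B→c1; C→c1; D→c3; E→c3.
Only (B, c1) has each player best-responding; Nash payoffs (5, -2).
Column's commitment gain: 2 − -2 = 4.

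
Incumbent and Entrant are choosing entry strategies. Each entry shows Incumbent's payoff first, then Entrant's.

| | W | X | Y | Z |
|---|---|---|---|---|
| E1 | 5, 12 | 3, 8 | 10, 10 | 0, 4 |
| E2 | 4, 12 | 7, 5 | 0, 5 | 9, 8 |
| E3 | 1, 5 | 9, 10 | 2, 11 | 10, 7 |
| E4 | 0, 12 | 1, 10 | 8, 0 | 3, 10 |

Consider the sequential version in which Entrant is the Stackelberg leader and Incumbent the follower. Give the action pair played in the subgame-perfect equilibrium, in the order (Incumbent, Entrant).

Work backward from Incumbent's decision.
- W: Incumbent compares 5, 4, 1, 0 and picks E1; Entrant would get 12.
- X: Incumbent compares 3, 7, 9, 1 and picks E3; Entrant would get 10.
- Y: Incumbent compares 10, 0, 2, 8 and picks E1; Entrant would get 10.
- Z: Incumbent compares 0, 9, 10, 3 and picks E3; Entrant would get 7.
Entrant's induced payoffs are 12, 10, 10, 7, so Entrant commits to W. Subgame-perfect outcome: (E1, W) with payoffs (5, 12).

(E1, W)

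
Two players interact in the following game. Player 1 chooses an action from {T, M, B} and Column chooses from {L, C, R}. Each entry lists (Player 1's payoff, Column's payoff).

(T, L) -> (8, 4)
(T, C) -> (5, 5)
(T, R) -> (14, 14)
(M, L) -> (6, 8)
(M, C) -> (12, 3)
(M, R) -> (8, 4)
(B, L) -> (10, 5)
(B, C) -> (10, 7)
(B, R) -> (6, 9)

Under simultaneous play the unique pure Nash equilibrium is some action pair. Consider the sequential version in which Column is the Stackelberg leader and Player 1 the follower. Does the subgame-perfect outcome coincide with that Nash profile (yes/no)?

Player 1 best-responds to each possible Column move:
- L → Player 1 plays B (best of 8, 6, 10); Column gets 5.
- C → Player 1 plays M (best of 5, 12, 10); Column gets 3.
- R → Player 1 plays T (best of 14, 8, 6); Column gets 14.
Maximizing over 5, 3, 14, Column chooses R. Subgame-perfect outcome: (T, R) with payoffs (14, 14).
Now find the simultaneous Nash equilibrium.
Player 1's best replies: L→B; C→M; R→T.
Column's best replies: T→R; M→L; B→R.
The unique mutual best reply is (T, R), giving (14, 14).
Sequential outcome (T, R) coincides with the Nash profile (T, R).

yes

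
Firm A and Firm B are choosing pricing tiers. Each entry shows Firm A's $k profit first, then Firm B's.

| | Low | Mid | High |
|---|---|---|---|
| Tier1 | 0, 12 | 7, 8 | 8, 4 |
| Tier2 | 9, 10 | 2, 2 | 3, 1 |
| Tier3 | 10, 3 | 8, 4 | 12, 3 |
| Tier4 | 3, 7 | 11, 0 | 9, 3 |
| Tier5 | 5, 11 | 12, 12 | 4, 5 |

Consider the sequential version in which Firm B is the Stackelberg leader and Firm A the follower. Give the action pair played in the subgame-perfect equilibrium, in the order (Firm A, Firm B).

Backward induction with Firm B moving first.
- Low → Firm A plays Tier3 (best of 0, 9, 10, 3, 5); Firm B gets 3.
- Mid → Firm A plays Tier5 (best of 7, 2, 8, 11, 12); Firm B gets 12.
- High → Firm A plays Tier3 (best of 8, 3, 12, 9, 4); Firm B gets 3.
Firm B's induced payoffs are 3, 12, 3, so Firm B commits to Mid. Subgame-perfect outcome: (Tier5, Mid) with payoffs (12, 12).

(Tier5, Mid)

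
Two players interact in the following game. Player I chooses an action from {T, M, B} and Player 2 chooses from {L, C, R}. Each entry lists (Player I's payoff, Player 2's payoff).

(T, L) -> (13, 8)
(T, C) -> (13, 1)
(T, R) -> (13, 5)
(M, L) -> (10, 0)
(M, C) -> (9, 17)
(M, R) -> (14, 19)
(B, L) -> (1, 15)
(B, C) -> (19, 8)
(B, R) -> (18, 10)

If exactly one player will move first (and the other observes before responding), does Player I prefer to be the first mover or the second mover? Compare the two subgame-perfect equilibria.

second

If Player I leads: Player 2's best replies are T→L, M→R, B→L; Player I's induced payoffs 13, 14, 1; outcome (M, R), payoffs (14, 19).
If Player 2 leads: Player I's best replies are L→T, C→B, R→B; Player 2's induced payoffs 8, 8, 10; outcome (B, R), payoffs (18, 10).
Player I gets 14 moving first and 18 moving second, so Player I prefers to move second.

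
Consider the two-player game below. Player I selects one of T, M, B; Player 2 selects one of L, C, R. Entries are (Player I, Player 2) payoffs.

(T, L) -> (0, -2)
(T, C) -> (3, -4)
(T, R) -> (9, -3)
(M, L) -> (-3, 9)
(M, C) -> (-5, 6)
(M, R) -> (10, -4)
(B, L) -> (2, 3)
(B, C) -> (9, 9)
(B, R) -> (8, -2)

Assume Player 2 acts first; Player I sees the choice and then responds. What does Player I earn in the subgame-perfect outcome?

9

Work backward from Player I's decision.
- L: Player I compares 0, -3, 2 and picks B; Player 2 would get 3.
- C: Player I compares 3, -5, 9 and picks B; Player 2 would get 9.
- R: Player I compares 9, 10, 8 and picks M; Player 2 would get -4.
Maximizing over 3, 9, -4, Player 2 chooses C. Subgame-perfect outcome: (B, C) with payoffs (9, 9).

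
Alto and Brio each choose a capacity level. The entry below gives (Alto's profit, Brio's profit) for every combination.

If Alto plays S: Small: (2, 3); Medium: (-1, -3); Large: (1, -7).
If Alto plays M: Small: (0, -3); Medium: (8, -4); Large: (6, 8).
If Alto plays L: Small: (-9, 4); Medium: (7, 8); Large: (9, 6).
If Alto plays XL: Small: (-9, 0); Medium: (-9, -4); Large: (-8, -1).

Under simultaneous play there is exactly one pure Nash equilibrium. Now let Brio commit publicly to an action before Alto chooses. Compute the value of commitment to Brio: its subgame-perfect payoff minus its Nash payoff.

3

Alto best-responds to each possible Brio move:
- Small → Alto plays S (best of 2, 0, -9, -9); Brio gets 3.
- Medium → Alto plays M (best of -1, 8, 7, -9); Brio gets -4.
- Large → Alto plays L (best of 1, 6, 9, -8); Brio gets 6.
Brio's induced payoffs are 3, -4, 6, so Brio commits to Large. Subgame-perfect outcome: (L, Large) with payoffs (9, 6).
For the simultaneous game, intersect best replies.
Alto's best replies: Small→S; Medium→M; Large→L.
Brio's best replies: S→Small; M→Large; L→Medium; XL→Small.
Only (S, Small) has each player best-responding; Nash payoffs (2, 3).
Brio's commitment gain: 6 − 3 = 3.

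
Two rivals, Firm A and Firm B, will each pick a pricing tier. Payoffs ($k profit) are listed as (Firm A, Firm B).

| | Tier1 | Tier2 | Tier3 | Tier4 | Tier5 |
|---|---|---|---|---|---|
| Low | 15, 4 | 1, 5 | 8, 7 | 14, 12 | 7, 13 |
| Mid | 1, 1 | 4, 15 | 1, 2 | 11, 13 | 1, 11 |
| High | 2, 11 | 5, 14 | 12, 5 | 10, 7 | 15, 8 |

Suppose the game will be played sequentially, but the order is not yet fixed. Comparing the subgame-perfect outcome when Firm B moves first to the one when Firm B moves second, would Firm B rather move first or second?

If Firm A leads: Firm B's best replies are Low→Tier5, Mid→Tier2, High→Tier2; Firm A's induced payoffs 7, 4, 5; outcome (Low, Tier5), payoffs (7, 13).
If Firm B leads: Firm A's best replies are Tier1→Low, Tier2→High, Tier3→High, Tier4→Low, Tier5→High; Firm B's induced payoffs 4, 14, 5, 12, 8; outcome (High, Tier2), payoffs (5, 14).
Firm B gets 14 moving first and 13 moving second, so Firm B prefers to move first.

first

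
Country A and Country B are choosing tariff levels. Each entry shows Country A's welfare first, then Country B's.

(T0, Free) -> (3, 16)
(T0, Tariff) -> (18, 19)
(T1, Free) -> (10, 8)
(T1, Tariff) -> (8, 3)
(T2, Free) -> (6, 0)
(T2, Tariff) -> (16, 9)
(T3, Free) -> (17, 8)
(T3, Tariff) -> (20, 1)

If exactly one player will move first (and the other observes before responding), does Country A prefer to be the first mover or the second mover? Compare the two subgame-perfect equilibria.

If Country A leads: Country B's best replies are T0→Tariff, T1→Free, T2→Tariff, T3→Free; Country A's induced payoffs 18, 10, 16, 17; outcome (T0, Tariff), payoffs (18, 19).
If Country B leads: Country A's best replies are Free→T3, Tariff→T3; Country B's induced payoffs 8, 1; outcome (T3, Free), payoffs (17, 8).
Country A gets 18 moving first and 17 moving second, so Country A prefers to move first.

first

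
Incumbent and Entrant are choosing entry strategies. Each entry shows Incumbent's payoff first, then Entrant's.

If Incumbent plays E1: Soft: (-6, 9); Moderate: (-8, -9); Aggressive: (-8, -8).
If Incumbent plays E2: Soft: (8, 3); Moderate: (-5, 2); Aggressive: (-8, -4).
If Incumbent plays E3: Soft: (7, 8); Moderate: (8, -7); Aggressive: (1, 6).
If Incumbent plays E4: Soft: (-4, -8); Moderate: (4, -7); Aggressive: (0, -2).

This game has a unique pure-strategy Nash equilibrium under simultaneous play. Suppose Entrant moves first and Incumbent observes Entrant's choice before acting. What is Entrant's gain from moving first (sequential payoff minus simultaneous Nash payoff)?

3

Work backward from Incumbent's decision.
- Soft → Incumbent plays E2 (best of -6, 8, 7, -4); Entrant gets 3.
- Moderate → Incumbent plays E3 (best of -8, -5, 8, 4); Entrant gets -7.
- Aggressive → Incumbent plays E3 (best of -8, -8, 1, 0); Entrant gets 6.
Among 3, -7, 6, the best is 6 at Aggressive. Subgame-perfect outcome: (E3, Aggressive) with payoffs (1, 6).
Now find the simultaneous Nash equilibrium.
Incumbent's best replies: Soft→E2; Moderate→E3; Aggressive→E3.
Entrant's best replies: E1→Soft; E2→Soft; E3→Soft; E4→Aggressive.
The unique mutual best reply is (E2, Soft), giving (8, 3).
Entrant's commitment gain: 6 − 3 = 3.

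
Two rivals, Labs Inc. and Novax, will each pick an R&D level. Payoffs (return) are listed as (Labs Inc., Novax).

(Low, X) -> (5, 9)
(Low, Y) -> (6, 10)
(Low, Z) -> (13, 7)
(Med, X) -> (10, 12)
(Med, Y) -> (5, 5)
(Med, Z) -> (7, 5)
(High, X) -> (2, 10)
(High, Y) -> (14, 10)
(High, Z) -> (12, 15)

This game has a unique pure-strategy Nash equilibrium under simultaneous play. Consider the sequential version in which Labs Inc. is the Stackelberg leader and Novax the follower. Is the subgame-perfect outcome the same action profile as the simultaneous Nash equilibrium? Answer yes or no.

Solve by backward induction (Labs Inc. leads).
- Low → Novax plays Y (best of 9, 10, 7); Labs Inc. gets 6.
- Med → Novax plays X (best of 12, 5, 5); Labs Inc. gets 10.
- High → Novax plays Z (best of 10, 10, 15); Labs Inc. gets 12.
Labs Inc.'s induced payoffs are 6, 10, 12, so Labs Inc. commits to High. Subgame-perfect outcome: (High, Z) with payoffs (12, 15).
Now find the simultaneous Nash equilibrium.
Labs Inc.'s best replies: X→Med; Y→High; Z→Low.
Novax's best replies: Low→Y; Med→X; High→Z.
Only (Med, X) has each player best-responding; Nash payoffs (10, 12).
Sequential outcome (High, Z) differs from the Nash profile (Med, X).

no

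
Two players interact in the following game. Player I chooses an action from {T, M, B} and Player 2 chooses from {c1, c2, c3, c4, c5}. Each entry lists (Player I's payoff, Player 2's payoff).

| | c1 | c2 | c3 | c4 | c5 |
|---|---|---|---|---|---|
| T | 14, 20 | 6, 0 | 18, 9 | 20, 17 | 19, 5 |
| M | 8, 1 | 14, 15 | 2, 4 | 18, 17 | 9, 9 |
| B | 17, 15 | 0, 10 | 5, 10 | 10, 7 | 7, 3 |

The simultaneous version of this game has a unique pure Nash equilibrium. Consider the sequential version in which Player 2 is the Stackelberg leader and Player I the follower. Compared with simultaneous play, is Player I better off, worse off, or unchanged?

Backward induction with Player 2 moving first.
- c1: Player I compares 14, 8, 17 and picks B; Player 2 would get 15.
- c2: Player I compares 6, 14, 0 and picks M; Player 2 would get 15.
- c3: Player I compares 18, 2, 5 and picks T; Player 2 would get 9.
- c4: Player I compares 20, 18, 10 and picks T; Player 2 would get 17.
- c5: Player I compares 19, 9, 7 and picks T; Player 2 would get 5.
Among 15, 15, 9, 17, 5, the best is 17 at c4. Subgame-perfect outcome: (T, c4) with payoffs (20, 17).
Under simultaneous play:
Player I's best replies: c1→B; c2→M; c3→T; c4→T; c5→T.
Player 2's best replies: T→c1; M→c4; B→c1.
Only (B, c1) has each player best-responding; Nash payoffs (17, 15).
Player I earns 20 sequentially versus 17 at the Nash outcome: better off.

better off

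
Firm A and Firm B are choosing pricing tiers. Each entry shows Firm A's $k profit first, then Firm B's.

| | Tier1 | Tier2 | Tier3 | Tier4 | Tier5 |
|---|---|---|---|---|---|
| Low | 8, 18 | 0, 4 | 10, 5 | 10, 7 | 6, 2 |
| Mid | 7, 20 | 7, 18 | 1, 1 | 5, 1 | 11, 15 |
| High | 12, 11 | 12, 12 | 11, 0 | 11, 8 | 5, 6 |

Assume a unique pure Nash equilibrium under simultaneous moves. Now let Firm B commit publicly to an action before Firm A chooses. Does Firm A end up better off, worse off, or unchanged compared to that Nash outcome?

worse off

Solve by backward induction (Firm B leads).
- Tier1 → Firm A plays High (best of 8, 7, 12); Firm B gets 11.
- Tier2 → Firm A plays High (best of 0, 7, 12); Firm B gets 12.
- Tier3 → Firm A plays High (best of 10, 1, 11); Firm B gets 0.
- Tier4 → Firm A plays High (best of 10, 5, 11); Firm B gets 8.
- Tier5 → Firm A plays Mid (best of 6, 11, 5); Firm B gets 15.
Firm B's induced payoffs are 11, 12, 0, 8, 15, so Firm B commits to Tier5. Subgame-perfect outcome: (Mid, Tier5) with payoffs (11, 15).
Now find the simultaneous Nash equilibrium.
Firm A's best replies: Tier1→High; Tier2→High; Tier3→High; Tier4→High; Tier5→Mid.
Firm B's best replies: Low→Tier1; Mid→Tier1; High→Tier2.
The unique mutual best reply is (High, Tier2), giving (12, 12).
Firm A earns 11 sequentially versus 12 at the Nash outcome: worse off.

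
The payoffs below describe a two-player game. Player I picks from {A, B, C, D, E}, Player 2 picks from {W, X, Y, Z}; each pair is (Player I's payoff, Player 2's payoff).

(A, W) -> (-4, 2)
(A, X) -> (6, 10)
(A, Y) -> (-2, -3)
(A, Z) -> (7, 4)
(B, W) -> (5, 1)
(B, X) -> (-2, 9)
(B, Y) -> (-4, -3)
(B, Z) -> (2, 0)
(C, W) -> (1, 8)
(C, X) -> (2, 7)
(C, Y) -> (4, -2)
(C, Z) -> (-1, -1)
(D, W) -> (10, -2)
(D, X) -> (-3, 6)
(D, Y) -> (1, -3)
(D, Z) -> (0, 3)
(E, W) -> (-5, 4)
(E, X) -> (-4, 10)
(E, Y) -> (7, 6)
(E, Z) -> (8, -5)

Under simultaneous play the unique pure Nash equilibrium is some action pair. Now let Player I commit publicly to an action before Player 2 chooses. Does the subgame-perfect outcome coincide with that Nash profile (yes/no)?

yes

Player 2 best-responds to each possible Player I move:
- A: Player 2 compares 2, 10, -3, 4 and picks X; Player I would get 6.
- B: Player 2 compares 1, 9, -3, 0 and picks X; Player I would get -2.
- C: Player 2 compares 8, 7, -2, -1 and picks W; Player I would get 1.
- D: Player 2 compares -2, 6, -3, 3 and picks X; Player I would get -3.
- E: Player 2 compares 4, 10, 6, -5 and picks X; Player I would get -4.
Maximizing over 6, -2, 1, -3, -4, Player I chooses A. Subgame-perfect outcome: (A, X) with payoffs (6, 10).
For the simultaneous game, intersect best replies.
Player I's best replies: W→D; X→A; Y→E; Z→E.
Player 2's best replies: A→X; B→X; C→W; D→X; E→X.
Only (A, X) has each player best-responding; Nash payoffs (6, 10).
Sequential outcome (A, X) coincides with the Nash profile (A, X).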